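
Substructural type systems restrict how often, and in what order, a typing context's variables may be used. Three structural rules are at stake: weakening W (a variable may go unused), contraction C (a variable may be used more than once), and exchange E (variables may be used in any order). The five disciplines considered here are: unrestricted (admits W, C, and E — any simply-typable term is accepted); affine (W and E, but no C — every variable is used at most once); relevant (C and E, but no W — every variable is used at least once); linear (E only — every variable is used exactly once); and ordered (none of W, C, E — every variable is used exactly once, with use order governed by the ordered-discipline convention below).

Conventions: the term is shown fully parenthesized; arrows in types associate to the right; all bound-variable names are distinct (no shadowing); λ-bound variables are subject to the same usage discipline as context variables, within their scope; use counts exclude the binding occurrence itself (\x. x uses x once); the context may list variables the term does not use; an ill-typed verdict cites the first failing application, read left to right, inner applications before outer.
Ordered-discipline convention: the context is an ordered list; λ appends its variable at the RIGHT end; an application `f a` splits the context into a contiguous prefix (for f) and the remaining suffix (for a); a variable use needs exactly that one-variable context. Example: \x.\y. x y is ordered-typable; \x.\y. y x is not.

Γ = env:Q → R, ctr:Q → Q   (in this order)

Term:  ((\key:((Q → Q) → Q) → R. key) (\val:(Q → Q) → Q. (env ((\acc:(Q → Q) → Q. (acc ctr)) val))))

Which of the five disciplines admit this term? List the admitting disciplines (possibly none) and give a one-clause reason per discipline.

admitted in: linear, affine, relevant, unrestricted
counts: env=1; ctr=1; key (bound)=1; val (bound)=1; acc (bound)=1
left-to-right use order: key, env, acc, ctr, val
typing: ✓ — ((Q → Q) → Q) → R
ordered: ✗ — no contiguous prefix/suffix split fits key, env, acc, ctr, val
linear: ✓ — single use per variable (env, ctr, key, val, acc)
affine: ✓ — at most one use each (env, ctr, key, val, acc)
relevant: ✓ — every one of env, ctr, key, val, acc appears
unrestricted: ✓ — well-typed at ((Q → Q) → Q) → R; no restrictions here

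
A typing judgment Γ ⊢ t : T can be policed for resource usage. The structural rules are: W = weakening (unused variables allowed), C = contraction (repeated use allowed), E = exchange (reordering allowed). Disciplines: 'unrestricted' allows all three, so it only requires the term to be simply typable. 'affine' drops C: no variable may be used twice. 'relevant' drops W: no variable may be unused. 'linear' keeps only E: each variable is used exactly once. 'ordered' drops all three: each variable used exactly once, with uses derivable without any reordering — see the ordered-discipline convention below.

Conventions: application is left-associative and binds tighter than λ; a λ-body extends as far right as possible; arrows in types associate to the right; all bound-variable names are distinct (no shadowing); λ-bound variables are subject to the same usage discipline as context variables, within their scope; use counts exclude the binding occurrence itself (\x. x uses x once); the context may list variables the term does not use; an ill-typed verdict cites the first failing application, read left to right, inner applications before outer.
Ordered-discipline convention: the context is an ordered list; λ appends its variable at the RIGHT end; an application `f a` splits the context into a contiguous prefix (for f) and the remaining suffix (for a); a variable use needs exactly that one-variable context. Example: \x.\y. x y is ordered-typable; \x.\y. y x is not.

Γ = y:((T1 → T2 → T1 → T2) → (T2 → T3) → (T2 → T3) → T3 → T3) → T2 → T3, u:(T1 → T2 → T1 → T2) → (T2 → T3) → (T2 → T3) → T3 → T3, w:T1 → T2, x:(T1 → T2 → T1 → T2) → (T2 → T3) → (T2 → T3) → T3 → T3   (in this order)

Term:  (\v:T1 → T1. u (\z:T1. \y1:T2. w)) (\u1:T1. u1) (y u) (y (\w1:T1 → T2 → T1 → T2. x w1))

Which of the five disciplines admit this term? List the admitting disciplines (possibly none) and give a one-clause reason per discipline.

admitted in: unrestricted
counts: y ×2, u ×2, w ×1, x ×1, v (bound) ×0, z (bound) ×0, y1 (bound) ×0, u1 (bound) ×1, w1 (bound) ×1
left-to-right use order: u, w, u1, y, u, y, x, w1
typing: well-typed — term : T3 → T3
ordered: ✗, y ×2, u ×2 used more than once (contraction); needs weakening: v, z, y1 unused
linear: ✗, y ×2, u ×2 used more than once (contraction); needs weakening: v, z, y1 unused
affine: ✗, y ×2, u ×2 used more than once (contraction)
relevant: ✗, needs weakening: v, z, y1 unused
unrestricted: ✓, simply typable at T3 → T3; W, C, E all held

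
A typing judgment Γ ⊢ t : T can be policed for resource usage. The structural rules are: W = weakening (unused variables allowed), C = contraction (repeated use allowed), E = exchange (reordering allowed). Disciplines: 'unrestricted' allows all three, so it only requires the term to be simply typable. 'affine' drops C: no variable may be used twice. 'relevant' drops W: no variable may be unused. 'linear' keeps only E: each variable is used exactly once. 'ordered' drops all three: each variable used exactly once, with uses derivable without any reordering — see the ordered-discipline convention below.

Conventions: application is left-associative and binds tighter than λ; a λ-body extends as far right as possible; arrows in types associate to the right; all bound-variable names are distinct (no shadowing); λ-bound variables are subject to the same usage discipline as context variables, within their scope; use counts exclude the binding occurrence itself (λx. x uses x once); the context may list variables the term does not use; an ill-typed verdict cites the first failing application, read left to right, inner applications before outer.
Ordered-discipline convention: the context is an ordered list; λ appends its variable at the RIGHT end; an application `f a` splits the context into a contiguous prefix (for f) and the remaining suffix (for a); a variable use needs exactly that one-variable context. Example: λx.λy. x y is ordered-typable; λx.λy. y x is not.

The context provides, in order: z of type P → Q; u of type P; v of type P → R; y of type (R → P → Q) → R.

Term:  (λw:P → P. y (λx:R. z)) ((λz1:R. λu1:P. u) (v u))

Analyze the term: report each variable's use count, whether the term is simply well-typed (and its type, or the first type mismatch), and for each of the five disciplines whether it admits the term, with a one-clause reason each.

counts: z ×1; u ×2; v ×1; y ×1; w (λ-bound) ×0; x (λ-bound) ×0; z1 (λ-bound) ×0; u1 (λ-bound) ×0
order of uses: y, z, u, v, u
typing: well-typed at R
ordered ✗ (uses contraction: u ×2; w, x, z1, u1 never used (weakening))
linear ✗ (uses contraction: u ×2; w, x, z1, u1 never used (weakening))
affine ✗ (uses contraction: u ×2)
relevant ✗ (w, x, z1, u1 never used (weakening))
unrestricted ✓ (typability at R is all that's needed)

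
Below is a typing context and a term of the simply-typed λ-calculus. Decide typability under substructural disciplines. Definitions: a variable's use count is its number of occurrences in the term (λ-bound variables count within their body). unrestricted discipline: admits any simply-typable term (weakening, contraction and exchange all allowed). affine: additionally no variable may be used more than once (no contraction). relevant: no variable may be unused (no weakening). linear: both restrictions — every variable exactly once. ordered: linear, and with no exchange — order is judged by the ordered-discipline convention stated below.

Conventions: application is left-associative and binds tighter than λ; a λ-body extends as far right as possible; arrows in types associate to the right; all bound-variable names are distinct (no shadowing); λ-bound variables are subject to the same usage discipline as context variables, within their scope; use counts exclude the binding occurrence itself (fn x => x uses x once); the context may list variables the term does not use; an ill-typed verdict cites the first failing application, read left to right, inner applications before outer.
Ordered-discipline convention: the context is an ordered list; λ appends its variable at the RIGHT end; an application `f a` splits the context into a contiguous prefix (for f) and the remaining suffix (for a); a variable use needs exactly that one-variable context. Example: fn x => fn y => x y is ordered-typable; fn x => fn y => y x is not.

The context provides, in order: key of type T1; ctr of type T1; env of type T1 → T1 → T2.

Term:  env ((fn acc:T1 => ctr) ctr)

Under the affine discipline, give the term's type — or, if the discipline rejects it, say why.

not well-typed under affine — ctr ×2 used more than once (contraction)
usage: key: 0, ctr: 2, env: 1, acc (λ-bound): 0
order of uses: env, ctr, ctr
typing: the term checks, with type T1 → T2
per-discipline verdicts: ordered ✗; linear ✗; affine ✗; relevant ✗; unrestricted ✓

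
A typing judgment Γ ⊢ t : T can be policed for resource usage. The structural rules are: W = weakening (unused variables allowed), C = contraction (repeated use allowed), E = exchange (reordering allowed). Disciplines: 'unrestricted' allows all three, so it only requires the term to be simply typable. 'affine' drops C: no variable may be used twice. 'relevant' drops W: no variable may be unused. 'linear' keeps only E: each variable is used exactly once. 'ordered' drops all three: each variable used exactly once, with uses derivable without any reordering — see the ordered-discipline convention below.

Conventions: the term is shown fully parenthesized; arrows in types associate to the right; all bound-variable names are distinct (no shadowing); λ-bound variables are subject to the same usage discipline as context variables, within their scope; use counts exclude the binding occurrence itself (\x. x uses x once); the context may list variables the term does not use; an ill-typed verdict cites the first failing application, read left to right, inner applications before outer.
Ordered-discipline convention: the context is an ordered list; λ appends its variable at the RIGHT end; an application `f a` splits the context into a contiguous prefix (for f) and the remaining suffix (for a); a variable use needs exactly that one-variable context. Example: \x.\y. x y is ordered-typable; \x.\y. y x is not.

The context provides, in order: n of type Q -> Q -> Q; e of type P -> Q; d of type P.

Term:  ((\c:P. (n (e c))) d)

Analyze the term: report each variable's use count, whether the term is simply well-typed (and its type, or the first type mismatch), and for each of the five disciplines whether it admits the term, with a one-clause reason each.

counts: n=1; e=1; d=1; c [bound]=1
left-to-right use order: n, e, c, d
typing: ✓ — Q -> Q
ordered: ✓ — one use each (n, e, d, c); ordered split holds
linear: ✓ — single use per variable (n, e, d, c)
affine: ✓ — no duplicate uses among n, e, d, c
relevant: ✓ — none of n, e, d, c goes unused
unrestricted: ✓ — simply typable at Q -> Q; W, C, E all held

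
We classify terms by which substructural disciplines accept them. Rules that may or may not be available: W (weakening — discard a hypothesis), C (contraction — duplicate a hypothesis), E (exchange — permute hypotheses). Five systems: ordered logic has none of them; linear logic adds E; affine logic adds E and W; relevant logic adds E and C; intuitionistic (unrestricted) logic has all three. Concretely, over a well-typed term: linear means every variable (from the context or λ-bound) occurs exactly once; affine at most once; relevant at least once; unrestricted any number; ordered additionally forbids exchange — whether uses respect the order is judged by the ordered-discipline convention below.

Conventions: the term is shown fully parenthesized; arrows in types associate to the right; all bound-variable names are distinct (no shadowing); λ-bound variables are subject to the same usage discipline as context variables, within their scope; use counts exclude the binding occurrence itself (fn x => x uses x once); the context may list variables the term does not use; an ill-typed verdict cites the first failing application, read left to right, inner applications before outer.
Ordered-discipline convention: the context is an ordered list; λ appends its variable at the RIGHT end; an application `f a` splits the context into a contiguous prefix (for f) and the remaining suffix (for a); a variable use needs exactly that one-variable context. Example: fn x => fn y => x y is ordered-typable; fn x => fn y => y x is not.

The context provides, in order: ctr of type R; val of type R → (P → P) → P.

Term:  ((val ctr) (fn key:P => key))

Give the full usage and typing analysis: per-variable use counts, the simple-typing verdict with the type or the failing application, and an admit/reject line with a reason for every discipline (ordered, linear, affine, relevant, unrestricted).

counts: ctr=1, val=1, key [bound]=1
uses in reading order: val, ctr, key
typing: the term checks, with type P
ordered ✗ (use order val, ctr, key needs exchange)
linear ✓ (single use per variable (ctr, val, key))
affine ✓ (none of ctr, val, key used more than once)
relevant ✓ (none of ctr, val, key goes unused)
unrestricted ✓ (type-checks (P) and nothing is barred)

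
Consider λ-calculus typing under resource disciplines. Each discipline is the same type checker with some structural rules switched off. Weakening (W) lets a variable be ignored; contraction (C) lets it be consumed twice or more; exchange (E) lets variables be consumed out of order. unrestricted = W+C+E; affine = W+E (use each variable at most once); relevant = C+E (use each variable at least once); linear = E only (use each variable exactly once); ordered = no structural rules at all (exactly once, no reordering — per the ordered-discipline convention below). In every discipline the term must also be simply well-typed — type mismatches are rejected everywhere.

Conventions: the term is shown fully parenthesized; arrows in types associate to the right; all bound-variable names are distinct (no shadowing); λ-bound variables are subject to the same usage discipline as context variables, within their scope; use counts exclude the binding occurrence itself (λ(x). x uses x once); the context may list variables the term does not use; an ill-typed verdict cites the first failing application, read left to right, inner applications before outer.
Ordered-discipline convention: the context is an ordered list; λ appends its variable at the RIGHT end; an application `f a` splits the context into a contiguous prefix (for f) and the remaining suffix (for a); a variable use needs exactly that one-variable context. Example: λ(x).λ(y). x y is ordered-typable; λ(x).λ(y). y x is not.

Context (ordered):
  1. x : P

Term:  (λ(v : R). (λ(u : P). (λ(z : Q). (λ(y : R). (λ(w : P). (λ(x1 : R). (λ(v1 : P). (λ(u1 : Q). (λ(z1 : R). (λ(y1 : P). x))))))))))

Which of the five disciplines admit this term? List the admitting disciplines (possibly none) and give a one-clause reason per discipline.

admitted by: affine, unrestricted
counts: x ×1, v (bound) ×0, u (bound) ×0, z (bound) ×0, y (bound) ×0, w (bound) ×0, x1 (bound) ×0, v1 (bound) ×0, u1 (bound) ×0, z1 (bound) ×0, y1 (bound) ×0
use order (left to right): x
typing: well-typed — term : R → P → Q → R → P → R → P → Q → R → P → P
ordered: ✗, v, u, z, y, w, x1, v1, u1, z1, y1 never used (weakening)
linear: ✗, v, u, z, y, w, x1, v1, u1, z1, y1 never used (weakening)
affine: ✓, at most one use each (x, v, u, z, y, w, x1, v1, u1, z1, y1)
relevant: ✗, v, u, z, y, w, x1, v1, u1, z1, y1 never used (weakening)
unrestricted: ✓, type-checks (R → P → Q → R → P → R → P → Q → R → P → P) and nothing is barred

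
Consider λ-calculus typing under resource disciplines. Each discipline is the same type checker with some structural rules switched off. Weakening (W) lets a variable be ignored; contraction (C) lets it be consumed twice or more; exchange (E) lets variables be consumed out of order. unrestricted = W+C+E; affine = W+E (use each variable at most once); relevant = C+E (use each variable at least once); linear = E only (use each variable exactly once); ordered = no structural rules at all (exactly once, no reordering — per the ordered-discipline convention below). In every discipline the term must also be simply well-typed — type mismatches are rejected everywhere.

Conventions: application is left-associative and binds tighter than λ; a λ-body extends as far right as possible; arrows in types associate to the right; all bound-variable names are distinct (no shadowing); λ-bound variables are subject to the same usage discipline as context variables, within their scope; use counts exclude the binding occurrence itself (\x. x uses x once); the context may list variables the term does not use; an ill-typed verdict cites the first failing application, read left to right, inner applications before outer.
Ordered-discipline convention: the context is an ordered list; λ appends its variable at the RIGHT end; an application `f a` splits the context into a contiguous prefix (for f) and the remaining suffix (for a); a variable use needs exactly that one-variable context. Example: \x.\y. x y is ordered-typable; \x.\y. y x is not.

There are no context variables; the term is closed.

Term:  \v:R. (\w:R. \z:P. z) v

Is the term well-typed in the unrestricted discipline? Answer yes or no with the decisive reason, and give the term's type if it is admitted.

yes — typability at R -> P -> P is all that's needed; term : R -> P -> P
variable uses: v (λ-bound)=1; w (λ-bound)=0; z (λ-bound)=1
use order (left to right): z, v
typing: well-typed at R -> P -> P
per-discipline verdicts: ordered ✗ · linear ✗ · affine ✓ · relevant ✗ · unrestricted ✓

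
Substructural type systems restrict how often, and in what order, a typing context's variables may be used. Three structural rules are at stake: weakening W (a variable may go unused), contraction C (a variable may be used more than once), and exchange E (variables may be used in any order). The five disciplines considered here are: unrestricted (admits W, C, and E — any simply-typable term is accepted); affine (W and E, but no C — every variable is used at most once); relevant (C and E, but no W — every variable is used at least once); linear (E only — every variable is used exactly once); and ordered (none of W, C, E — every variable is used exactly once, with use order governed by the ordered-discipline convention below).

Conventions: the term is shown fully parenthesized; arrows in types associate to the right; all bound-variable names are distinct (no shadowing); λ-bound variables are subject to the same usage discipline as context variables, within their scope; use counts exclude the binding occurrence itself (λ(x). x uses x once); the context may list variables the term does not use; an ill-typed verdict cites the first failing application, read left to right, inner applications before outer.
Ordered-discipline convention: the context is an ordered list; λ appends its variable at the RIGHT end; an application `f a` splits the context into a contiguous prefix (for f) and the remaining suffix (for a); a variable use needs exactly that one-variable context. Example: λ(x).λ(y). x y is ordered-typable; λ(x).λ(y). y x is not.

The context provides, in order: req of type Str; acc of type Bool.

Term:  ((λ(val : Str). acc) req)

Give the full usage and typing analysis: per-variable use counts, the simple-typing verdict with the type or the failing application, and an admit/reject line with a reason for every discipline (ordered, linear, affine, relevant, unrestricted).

counts: req=1; acc=1; val [bound]=0
use order (left to right): acc, req
typing: the term checks, with type Bool
ordered ✗ (needs weakening: val unused)
linear ✗ (needs weakening: val unused)
affine ✓ (at most one use each (req, acc, val))
relevant ✗ (needs weakening: val unused)
unrestricted ✓ (type-checks (Bool) and nothing is barred)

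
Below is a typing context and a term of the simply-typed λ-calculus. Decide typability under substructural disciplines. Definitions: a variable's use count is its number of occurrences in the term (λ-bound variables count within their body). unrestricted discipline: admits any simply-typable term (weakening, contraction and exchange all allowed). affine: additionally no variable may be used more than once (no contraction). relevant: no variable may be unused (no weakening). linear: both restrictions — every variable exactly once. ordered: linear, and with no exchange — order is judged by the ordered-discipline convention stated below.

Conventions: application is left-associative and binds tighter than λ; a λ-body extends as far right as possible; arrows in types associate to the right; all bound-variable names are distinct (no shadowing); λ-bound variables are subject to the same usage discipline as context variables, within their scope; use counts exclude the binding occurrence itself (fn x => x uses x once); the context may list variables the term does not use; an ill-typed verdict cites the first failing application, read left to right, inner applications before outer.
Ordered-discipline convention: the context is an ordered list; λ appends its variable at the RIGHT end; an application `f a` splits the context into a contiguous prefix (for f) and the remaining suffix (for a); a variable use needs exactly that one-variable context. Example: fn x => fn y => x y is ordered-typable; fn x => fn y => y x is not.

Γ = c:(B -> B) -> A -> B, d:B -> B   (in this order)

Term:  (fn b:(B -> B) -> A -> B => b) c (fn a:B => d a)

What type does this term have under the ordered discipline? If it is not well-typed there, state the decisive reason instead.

term : A -> B
counts: c: 1×; d: 1×; b (bound): 1×; a (bound): 1×
order of uses: b, c, d, a
typing: the term checks, with type A -> B
per-discipline verdicts: ordered ✓, linear ✓, affine ✓, relevant ✓, unrestricted ✓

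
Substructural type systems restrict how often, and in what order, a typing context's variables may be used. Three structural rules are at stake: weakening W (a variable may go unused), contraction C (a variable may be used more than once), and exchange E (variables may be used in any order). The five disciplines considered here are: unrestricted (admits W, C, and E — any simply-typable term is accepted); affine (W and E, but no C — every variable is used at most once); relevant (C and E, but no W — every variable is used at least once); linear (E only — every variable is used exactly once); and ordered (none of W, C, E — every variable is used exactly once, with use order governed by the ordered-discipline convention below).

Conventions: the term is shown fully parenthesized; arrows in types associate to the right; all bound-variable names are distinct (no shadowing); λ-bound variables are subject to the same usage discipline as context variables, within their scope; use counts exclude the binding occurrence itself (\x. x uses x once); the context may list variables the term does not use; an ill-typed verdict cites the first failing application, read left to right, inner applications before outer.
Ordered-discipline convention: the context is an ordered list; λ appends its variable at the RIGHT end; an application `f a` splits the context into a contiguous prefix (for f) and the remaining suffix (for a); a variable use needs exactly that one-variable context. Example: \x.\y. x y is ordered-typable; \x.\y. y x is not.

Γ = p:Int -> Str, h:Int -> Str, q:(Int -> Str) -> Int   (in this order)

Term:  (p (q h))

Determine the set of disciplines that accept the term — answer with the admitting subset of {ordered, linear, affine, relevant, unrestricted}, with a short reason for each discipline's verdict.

accepted by: linear, affine, relevant, unrestricted
usage: p: 1; h: 1; q: 1
use order (left to right): p, q, h
typing: the term checks, with type Str
ordered: ✗, no contiguous prefix/suffix split fits p, q, h
linear: ✓, single use per variable (p, h, q)
affine: ✓, p, h, q: no repeats, contraction unneeded
relevant: ✓, p, h, q: all used, weakening unneeded
unrestricted: ✓, well-typed at Str; no restrictions here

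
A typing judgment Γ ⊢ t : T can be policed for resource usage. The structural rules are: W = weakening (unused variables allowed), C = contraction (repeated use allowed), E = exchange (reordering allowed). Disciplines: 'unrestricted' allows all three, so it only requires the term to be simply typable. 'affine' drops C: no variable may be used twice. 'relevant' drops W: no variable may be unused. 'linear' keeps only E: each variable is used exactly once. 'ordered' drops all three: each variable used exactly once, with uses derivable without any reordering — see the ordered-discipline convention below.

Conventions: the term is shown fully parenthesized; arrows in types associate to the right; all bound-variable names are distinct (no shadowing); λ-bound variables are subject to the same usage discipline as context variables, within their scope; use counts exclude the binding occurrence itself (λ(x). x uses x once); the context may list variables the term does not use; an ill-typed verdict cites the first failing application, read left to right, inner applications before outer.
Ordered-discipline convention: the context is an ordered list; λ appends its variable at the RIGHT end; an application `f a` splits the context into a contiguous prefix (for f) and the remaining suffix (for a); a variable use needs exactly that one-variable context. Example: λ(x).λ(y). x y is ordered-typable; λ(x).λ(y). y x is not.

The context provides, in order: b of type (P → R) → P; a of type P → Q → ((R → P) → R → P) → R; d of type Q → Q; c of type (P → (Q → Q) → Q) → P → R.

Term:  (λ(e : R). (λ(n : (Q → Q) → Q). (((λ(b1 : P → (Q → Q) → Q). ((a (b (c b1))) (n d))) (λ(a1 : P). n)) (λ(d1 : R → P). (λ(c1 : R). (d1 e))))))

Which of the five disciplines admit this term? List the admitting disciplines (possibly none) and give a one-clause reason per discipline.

admitted by: unrestricted
use counts: b: 1, a: 1, d: 1, c: 1, e [bound]: 1, n [bound]: 2, b1 [bound]: 1, a1 [bound]: 0, d1 [bound]: 1, c1 [bound]: 0
uses in reading order: a, b, c, b1, n, d, n, d1, e
typing: ✓ — R → ((Q → Q) → Q) → R
ordered: ✗, repeated use of n ×2; a1, c1 left unused
linear: ✗, repeated use of n ×2; a1, c1 left unused
affine: ✗, repeated use of n ×2
relevant: ✗, a1, c1 left unused
unrestricted: ✓, typability at R → ((Q → Q) → Q) → R is all that's needed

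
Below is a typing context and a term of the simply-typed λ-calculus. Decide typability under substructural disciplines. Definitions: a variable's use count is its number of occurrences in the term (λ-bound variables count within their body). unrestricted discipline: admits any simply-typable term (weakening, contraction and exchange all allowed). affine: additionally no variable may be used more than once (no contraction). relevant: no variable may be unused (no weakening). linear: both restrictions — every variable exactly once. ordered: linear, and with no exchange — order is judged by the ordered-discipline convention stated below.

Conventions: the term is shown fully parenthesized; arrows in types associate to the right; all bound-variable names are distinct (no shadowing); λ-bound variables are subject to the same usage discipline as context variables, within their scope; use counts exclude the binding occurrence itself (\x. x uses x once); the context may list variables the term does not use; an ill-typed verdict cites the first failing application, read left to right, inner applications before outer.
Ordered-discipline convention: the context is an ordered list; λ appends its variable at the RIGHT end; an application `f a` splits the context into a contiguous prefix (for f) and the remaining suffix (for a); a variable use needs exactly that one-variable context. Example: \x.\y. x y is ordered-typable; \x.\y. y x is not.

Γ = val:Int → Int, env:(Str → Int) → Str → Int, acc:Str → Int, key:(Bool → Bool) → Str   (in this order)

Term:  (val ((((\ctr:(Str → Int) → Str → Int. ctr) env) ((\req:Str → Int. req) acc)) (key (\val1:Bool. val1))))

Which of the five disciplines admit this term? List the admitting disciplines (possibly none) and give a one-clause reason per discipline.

admitted in: ordered, linear, affine, relevant, unrestricted
counts: val: 1; env: 1; acc: 1; key: 1; ctr (λ-bound): 1; req (λ-bound): 1; val1 (λ-bound): 1
left-to-right use order: val, ctr, env, req, acc, key, val1
typing: the term checks, with type Int
ordered: ✓ — val, env, acc, key, ctr, req, val1: once each, no exchange needed
linear: ✓ — val, env, acc, key, ctr, req, val1: one use apiece
affine: ✓ — no duplicate uses among val, env, acc, key, ctr, req, val1
relevant: ✓ — at least one use each (val, env, acc, key, ctr, req, val1)
unrestricted: ✓ — well-typed at Int; no restrictions here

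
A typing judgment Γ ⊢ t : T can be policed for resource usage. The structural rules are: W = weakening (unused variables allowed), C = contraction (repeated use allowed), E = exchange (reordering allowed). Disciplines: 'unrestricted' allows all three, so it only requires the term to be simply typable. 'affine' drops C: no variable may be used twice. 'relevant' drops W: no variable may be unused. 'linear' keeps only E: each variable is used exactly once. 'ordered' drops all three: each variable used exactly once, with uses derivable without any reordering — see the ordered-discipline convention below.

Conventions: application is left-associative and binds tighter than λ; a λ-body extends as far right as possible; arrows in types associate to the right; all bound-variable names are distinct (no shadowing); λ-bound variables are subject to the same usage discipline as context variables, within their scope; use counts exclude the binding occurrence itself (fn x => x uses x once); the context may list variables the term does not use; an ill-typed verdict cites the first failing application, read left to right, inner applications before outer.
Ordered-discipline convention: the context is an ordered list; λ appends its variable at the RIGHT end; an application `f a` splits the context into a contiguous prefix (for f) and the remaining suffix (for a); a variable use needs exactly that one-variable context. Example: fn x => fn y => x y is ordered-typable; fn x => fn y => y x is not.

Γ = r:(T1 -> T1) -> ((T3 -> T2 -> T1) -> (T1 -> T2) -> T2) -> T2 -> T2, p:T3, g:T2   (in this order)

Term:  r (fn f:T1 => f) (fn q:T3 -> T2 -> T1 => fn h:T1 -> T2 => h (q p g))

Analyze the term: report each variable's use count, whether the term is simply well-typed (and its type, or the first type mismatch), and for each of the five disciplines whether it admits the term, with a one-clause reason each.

counts: r ×1, p ×1, g ×1, f [bound] ×1, q [bound] ×1, h [bound] ×1
left-to-right use order: r, f, h, q, p, g
typing: ✓ — T2 -> T2
ordered: ✗, use order r, f, h, q, p, g needs exchange
linear: ✓, single use per variable (r, p, g, f, q, h)
affine: ✓, none of r, p, g, f, q, h used more than once
relevant: ✓, at least one use each (r, p, g, f, q, h)
unrestricted: ✓, type-checks (T2 -> T2) and nothing is barred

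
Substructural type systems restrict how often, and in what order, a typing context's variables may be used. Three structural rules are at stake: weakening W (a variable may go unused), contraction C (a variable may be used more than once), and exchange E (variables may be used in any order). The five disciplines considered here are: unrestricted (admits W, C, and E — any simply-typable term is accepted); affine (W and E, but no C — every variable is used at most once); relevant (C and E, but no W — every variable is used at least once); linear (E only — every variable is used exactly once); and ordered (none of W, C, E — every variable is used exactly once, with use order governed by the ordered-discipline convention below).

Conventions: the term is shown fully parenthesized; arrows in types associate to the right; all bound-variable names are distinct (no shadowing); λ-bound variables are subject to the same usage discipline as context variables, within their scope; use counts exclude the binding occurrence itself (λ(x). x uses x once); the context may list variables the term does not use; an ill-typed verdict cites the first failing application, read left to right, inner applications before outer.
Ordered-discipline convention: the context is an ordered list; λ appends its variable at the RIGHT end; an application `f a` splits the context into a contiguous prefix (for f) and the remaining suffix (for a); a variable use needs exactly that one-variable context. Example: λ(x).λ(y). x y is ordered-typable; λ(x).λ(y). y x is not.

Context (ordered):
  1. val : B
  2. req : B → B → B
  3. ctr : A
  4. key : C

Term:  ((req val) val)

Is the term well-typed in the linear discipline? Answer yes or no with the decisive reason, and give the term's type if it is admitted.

no — needs contraction — val ×2; ctr, key never used (weakening)
usage: val ×2; req ×1; ctr ×0; key ×0
use order (left to right): req, val, val
typing: the term checks, with type B
summary: ordered ✗, linear ✗, affine ✗, relevant ✗, unrestricted ✓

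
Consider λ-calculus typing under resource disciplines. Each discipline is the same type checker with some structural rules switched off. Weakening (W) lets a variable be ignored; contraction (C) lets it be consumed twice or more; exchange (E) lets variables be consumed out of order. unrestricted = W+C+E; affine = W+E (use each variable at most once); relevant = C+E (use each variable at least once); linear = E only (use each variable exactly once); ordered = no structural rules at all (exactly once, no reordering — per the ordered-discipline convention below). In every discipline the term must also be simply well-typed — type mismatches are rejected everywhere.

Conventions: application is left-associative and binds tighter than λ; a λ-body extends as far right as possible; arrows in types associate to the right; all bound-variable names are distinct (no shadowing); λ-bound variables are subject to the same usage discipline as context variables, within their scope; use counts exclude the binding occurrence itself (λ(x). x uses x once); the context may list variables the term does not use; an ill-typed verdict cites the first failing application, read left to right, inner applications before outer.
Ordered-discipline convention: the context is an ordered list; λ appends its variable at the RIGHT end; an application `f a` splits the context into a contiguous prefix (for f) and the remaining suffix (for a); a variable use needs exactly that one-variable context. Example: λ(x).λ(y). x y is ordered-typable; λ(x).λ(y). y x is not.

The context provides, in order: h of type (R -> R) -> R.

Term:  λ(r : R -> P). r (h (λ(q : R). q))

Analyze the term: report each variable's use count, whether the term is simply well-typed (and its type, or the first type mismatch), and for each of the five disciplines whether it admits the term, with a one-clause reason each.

use counts: h: 1×; r (λ-bound): 1×; q (λ-bound): 1×
use order (left to right): r, h, q
typing: the term checks, with type (R -> P) -> P
ordered: ✗ — no contiguous prefix/suffix split fits r, h, q
linear: ✓ — each of h, r, q used exactly once
affine: ✓ — no duplicate uses among h, r, q
relevant: ✓ — every one of h, r, q appears
unrestricted: ✓ — well-typed at (R -> P) -> P; no restrictions here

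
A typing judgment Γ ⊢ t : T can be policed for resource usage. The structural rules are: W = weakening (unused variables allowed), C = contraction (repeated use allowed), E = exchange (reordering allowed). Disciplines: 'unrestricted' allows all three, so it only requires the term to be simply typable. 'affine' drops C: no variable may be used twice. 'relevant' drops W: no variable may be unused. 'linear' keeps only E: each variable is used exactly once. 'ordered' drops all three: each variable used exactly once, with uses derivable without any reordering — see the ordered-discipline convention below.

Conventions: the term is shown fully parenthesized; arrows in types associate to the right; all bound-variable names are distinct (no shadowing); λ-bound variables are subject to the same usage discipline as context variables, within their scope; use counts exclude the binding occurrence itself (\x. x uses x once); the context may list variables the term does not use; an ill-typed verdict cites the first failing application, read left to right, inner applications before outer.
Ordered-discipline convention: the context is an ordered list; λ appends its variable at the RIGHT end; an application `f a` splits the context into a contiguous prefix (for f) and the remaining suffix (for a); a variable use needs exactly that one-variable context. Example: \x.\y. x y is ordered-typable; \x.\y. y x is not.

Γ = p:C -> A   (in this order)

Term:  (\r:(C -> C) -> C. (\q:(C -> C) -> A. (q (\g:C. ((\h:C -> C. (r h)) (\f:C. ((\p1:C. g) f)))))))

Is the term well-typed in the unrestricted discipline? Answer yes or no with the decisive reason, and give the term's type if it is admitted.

yes — typability at ((C -> C) -> C) -> ((C -> C) -> A) -> A is all that's needed; term : ((C -> C) -> C) -> ((C -> C) -> A) -> A
counts: p=0; r (λ-bound)=1; q (λ-bound)=1; g (λ-bound)=1; h (λ-bound)=1; f (λ-bound)=1; p1 (λ-bound)=0
uses in reading order: q, r, h, g, f
typing: ✓ — ((C -> C) -> C) -> ((C -> C) -> A) -> A
summary: ordered ✗ | linear ✗ | affine ✓ | relevant ✗ | unrestricted ✓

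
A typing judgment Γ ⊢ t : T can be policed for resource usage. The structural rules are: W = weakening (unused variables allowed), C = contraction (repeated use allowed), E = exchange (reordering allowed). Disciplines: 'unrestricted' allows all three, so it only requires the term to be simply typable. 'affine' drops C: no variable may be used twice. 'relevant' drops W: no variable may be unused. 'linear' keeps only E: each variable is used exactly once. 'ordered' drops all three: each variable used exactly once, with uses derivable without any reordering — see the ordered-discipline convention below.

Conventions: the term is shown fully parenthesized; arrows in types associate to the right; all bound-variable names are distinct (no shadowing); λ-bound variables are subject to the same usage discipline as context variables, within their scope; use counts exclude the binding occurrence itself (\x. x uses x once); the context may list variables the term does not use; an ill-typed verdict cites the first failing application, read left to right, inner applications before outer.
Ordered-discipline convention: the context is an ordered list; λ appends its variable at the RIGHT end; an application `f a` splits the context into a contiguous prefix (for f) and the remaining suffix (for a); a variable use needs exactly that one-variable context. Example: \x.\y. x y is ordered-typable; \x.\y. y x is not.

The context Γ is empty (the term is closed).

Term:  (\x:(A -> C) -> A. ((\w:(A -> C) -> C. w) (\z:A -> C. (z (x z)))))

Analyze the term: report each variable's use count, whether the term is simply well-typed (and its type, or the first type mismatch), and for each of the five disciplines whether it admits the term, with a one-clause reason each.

variable uses: x (λ-bound) ×1, w (λ-bound) ×1, z (λ-bound) ×2
left-to-right use order: w, z, x, z
typing: well-typed — term : ((A -> C) -> A) -> (A -> C) -> C
ordered: ✗ — needs contraction — z ×2
linear: ✗ — needs contraction — z ×2
affine: ✗ — needs contraction — z ×2
relevant: ✓ — every one of x, w, z appears
unrestricted: ✓ — typability at ((A -> C) -> A) -> (A -> C) -> C is all that's needed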